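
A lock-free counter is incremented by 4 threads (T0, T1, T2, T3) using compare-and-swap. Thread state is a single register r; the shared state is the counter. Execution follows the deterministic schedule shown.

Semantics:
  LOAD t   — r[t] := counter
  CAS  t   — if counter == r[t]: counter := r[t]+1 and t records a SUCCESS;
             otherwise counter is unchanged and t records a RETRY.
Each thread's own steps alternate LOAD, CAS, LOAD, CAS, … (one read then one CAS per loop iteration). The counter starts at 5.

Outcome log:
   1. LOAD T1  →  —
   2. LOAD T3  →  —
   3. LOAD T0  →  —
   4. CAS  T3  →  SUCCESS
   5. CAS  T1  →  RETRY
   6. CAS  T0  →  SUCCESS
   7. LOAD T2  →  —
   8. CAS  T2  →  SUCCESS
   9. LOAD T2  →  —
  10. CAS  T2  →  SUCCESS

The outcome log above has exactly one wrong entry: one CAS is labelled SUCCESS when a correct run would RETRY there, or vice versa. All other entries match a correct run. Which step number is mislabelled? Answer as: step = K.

step = 6

Reference trace:
[1] T1.load  rd  (counter 5, T1.r 5)
[2] T3.load  rd  (counter 5, T3.r 5)
[3] T0.load  rd  (counter 5, T0.r 5)
[4] T3.cas  hit  (counter 6, T3.r 5)
[5] T1.cas  miss  (counter 6, T1.r 5)
[6] T0.cas  miss  (counter 6, T0.r 5)
[7] T2.load  rd  (counter 6, T2.r 6)
[8] T2.cas  hit  (counter 7, T2.r 6)
[9] T2.load  rd  (counter 7, T2.r 7)
[10] T2.cas  hit  (counter 8, T2.r 7)
Mismatch at 6.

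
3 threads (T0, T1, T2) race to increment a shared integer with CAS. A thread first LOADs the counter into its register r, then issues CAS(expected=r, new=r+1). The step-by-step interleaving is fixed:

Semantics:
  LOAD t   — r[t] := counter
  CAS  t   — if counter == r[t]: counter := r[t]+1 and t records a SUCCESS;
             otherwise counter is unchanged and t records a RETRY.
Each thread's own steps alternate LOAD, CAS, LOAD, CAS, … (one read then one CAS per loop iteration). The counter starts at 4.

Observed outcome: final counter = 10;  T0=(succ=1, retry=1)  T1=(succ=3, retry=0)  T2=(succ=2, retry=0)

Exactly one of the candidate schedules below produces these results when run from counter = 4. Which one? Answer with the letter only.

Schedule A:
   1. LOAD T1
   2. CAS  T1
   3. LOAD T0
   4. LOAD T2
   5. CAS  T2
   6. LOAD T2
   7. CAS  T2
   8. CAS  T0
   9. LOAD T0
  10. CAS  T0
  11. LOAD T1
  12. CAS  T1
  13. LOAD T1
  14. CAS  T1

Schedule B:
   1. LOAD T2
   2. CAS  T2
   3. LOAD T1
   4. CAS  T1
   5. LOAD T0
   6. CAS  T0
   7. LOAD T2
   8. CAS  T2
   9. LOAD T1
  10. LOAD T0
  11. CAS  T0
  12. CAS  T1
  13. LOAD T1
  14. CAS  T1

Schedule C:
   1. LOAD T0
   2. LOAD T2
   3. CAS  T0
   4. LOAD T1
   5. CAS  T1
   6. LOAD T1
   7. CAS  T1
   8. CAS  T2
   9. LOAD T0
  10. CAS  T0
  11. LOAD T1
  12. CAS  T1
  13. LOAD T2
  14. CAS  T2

Tracing schedule A:
step 1: T1 LOAD ⇒ load; ctr=4 reg=4
step 2: T1 CAS ⇒ ok; ctr=5 reg=4
step 3: T0 LOAD ⇒ load; ctr=5 reg=5
step 4: T2 LOAD ⇒ load; ctr=5 reg=5
step 5: T2 CAS ⇒ ok; ctr=6 reg=5
step 6: T2 LOAD ⇒ load; ctr=6 reg=6
step 7: T2 CAS ⇒ ok; ctr=7 reg=6
step 8: T0 CAS ⇒ retry; ctr=7 reg=5
step 9: T0 LOAD ⇒ load; ctr=7 reg=7
step 10: T0 CAS ⇒ ok; ctr=8 reg=7
step 11: T1 LOAD ⇒ load; ctr=8 reg=8
step 12: T1 CAS ⇒ ok; ctr=9 reg=8
step 13: T1 LOAD ⇒ load; ctr=9 reg=9
step 14: T1 CAS ⇒ ok; ctr=10 reg=9

A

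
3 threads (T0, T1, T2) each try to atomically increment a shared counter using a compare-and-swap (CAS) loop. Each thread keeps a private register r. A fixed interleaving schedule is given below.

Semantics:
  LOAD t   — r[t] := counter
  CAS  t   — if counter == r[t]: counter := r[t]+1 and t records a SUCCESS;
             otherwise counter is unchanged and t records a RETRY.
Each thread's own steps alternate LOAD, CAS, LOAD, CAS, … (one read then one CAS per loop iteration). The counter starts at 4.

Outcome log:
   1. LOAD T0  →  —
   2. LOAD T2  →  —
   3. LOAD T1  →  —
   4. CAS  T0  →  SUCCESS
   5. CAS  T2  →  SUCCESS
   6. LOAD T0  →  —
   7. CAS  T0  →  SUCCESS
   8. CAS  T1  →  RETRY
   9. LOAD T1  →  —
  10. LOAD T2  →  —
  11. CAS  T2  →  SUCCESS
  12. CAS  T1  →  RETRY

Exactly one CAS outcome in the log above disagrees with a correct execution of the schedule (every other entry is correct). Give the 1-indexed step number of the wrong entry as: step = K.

step = 5

Re-executing:
   1) LOAD T0:  M=4  r_T0=4
   2) LOAD T2:  M=4  r_T2=4
   3) LOAD T1:  M=4  r_T1=4
   4) CAS  T0:  M=5  r_T0=4 ✓
   5) CAS  T2:  M=5  r_T2=4 ✗
   6) LOAD T0:  M=5  r_T0=5
   7) CAS  T0:  M=6  r_T0=5 ✓
   8) CAS  T1:  M=6  r_T1=4 ✗
   9) LOAD T1:  M=6  r_T1=6
  10) LOAD T2:  M=6  r_T2=6
  11) CAS  T2:  M=7  r_T2=6 ✓
  12) CAS  T1:  M=7  r_T1=6 ✗
Mismatch at 5.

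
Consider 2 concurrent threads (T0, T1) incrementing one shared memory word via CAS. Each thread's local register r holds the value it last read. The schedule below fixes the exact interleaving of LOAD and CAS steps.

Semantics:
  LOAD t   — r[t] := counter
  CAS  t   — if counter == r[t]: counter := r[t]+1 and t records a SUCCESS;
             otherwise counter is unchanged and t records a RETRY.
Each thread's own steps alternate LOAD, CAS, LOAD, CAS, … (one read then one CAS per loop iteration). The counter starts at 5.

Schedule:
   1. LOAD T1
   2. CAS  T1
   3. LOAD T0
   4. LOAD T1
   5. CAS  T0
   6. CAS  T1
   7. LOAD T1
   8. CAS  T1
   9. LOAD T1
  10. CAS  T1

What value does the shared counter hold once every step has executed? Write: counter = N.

   1) LOAD T1:  M=5  r_T1=5
   2) CAS  T1:  M=6  r_T1=5 ✓
   3) LOAD T0:  M=6  r_T0=6
   4) LOAD T1:  M=6  r_T1=6
   5) CAS  T0:  M=7  r_T0=6 ✓
   6) CAS  T1:  M=7  r_T1=6 ✗
   7) LOAD T1:  M=7  r_T1=7
   8) CAS  T1:  M=8  r_T1=7 ✓
   9) LOAD T1:  M=8  r_T1=8
  10) CAS  T1:  M=9  r_T1=8 ✓

counter = 9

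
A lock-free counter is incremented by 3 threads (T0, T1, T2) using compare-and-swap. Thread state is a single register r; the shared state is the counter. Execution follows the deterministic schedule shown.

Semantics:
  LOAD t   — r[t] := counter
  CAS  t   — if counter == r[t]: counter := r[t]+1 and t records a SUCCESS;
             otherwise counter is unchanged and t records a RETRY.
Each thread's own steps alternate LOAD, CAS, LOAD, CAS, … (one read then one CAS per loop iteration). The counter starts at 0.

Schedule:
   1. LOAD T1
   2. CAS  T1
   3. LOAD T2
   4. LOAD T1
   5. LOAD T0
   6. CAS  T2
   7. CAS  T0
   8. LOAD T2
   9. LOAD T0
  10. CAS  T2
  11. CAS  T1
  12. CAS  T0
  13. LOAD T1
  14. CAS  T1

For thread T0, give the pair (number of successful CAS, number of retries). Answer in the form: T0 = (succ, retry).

T0 = (0, 2)

#1 T1 reads 0
#2 T1 CAS(0→1) writes; counter now 1
#3 T2 reads 1
#4 T1 reads 1
#5 T0 reads 1
#6 T2 CAS(1→2) writes; counter now 2
#7 T0 CAS(1→2) fails; counter now 2
#8 T2 reads 2
#9 T0 reads 2
#10 T2 CAS(2→3) writes; counter now 3
#11 T1 CAS(1→2) fails; counter now 3
#12 T0 CAS(2→3) fails; counter now 3
#13 T1 reads 3
#14 T1 CAS(3→4) writes; counter now 4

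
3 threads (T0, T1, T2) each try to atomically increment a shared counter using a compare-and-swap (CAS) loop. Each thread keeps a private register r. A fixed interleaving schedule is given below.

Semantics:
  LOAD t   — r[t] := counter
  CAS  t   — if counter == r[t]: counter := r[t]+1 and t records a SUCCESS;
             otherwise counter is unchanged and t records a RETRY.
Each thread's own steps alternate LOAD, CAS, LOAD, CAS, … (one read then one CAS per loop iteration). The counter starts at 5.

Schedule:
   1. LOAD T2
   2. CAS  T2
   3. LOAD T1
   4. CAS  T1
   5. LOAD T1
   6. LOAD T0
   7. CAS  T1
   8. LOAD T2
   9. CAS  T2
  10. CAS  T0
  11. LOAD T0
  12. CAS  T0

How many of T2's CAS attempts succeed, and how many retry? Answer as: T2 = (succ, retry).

T2 = (2, 0)

T2 LOAD — after: cnt=5, r=5 — load
T2 CAS — after: cnt=6, r=5 — ok
T1 LOAD — after: cnt=6, r=6 — load
T1 CAS — after: cnt=7, r=6 — ok
T1 LOAD — after: cnt=7, r=7 — load
T0 LOAD — after: cnt=7, r=7 — load
T1 CAS — after: cnt=8, r=7 — ok
T2 LOAD — after: cnt=8, r=8 — load
T2 CAS — after: cnt=9, r=8 — ok
T0 CAS — after: cnt=9, r=7 — retry
T0 LOAD — after: cnt=9, r=9 — load
T0 CAS — after: cnt=10, r=9 — ok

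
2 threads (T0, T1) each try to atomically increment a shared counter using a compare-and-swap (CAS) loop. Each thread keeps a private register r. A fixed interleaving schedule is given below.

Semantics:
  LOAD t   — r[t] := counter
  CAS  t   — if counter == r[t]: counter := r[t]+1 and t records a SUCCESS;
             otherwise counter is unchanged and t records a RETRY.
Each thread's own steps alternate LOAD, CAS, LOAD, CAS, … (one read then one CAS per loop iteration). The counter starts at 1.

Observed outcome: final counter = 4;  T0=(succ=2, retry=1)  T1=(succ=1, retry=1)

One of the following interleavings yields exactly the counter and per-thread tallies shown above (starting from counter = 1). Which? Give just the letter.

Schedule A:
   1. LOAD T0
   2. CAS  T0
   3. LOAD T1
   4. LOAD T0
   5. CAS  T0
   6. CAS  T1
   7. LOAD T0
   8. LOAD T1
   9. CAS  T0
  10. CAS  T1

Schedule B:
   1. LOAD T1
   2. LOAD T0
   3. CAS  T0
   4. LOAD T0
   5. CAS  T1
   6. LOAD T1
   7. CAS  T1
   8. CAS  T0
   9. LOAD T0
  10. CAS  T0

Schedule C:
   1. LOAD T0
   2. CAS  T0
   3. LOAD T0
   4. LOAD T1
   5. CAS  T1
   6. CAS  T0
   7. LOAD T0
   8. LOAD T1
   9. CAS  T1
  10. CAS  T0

Run B:
[1] T1.load  rd  (counter 1, T1.r 1)
[2] T0.load  rd  (counter 1, T0.r 1)
[3] T0.cas  hit  (counter 2, T0.r 1)
[4] T0.load  rd  (counter 2, T0.r 2)
[5] T1.cas  miss  (counter 2, T1.r 1)
[6] T1.load  rd  (counter 2, T1.r 2)
[7] T1.cas  hit  (counter 3, T1.r 2)
[8] T0.cas  miss  (counter 3, T0.r 2)
[9] T0.load  rd  (counter 3, T0.r 3)
[10] T0.cas  hit  (counter 4, T0.r 3)

B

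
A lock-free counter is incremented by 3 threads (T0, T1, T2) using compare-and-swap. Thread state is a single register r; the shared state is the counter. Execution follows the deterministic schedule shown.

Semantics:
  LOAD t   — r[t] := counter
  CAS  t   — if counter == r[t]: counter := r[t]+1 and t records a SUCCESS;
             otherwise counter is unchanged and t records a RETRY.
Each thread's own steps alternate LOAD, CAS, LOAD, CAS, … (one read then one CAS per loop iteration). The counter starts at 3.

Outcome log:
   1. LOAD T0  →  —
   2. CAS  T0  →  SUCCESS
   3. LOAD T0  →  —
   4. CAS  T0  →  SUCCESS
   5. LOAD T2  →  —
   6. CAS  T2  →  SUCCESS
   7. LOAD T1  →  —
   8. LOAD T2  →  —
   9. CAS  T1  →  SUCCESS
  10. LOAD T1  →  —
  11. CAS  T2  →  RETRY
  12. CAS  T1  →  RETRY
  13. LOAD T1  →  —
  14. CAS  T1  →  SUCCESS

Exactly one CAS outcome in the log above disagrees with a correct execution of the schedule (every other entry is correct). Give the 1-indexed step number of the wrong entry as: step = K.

step = 12

Re-executing:
#1 T0 reads 3
#2 T0 CAS(3→4) writes; counter now 4
#3 T0 reads 4
#4 T0 CAS(4→5) writes; counter now 5
#5 T2 reads 5
#6 T2 CAS(5→6) writes; counter now 6
#7 T1 reads 6
#8 T2 reads 6
#9 T1 CAS(6→7) writes; counter now 7
#10 T1 reads 7
#11 T2 CAS(6→7) fails; counter now 7
#12 T1 CAS(7→8) writes; counter now 8
#13 T1 reads 8
#14 T1 CAS(8→9) writes; counter now 9
Flip is step 12.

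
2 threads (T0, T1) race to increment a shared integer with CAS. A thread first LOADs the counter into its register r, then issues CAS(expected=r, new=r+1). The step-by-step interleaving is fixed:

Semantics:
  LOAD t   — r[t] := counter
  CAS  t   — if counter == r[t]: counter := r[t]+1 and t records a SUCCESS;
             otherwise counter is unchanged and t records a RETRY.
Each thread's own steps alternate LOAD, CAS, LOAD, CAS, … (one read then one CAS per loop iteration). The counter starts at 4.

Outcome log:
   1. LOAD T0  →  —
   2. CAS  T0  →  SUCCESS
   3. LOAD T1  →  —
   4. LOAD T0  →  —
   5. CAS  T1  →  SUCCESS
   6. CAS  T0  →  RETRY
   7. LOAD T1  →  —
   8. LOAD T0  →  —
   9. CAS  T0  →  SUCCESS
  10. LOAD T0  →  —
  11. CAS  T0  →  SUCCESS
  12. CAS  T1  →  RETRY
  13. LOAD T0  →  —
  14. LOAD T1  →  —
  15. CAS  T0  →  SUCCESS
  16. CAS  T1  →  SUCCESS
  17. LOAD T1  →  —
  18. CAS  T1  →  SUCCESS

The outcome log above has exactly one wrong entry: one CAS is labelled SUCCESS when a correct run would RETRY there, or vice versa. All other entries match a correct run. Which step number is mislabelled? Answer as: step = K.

step = 16

Re-executing:
1. LOAD T0 → mem=4 r[T0]=4 [LOAD]
2. CAS T0 → mem=5 r[T0]=4 [OK]
3. LOAD T1 → mem=5 r[T1]=5 [LOAD]
4. LOAD T0 → mem=5 r[T0]=5 [LOAD]
5. CAS T1 → mem=6 r[T1]=5 [OK]
6. CAS T0 → mem=6 r[T0]=5 [RETRY]
7. LOAD T1 → mem=6 r[T1]=6 [LOAD]
8. LOAD T0 → mem=6 r[T0]=6 [LOAD]
9. CAS T0 → mem=7 r[T0]=6 [OK]
10. LOAD T0 → mem=7 r[T0]=7 [LOAD]
11. CAS T0 → mem=8 r[T0]=7 [OK]
12. CAS T1 → mem=8 r[T1]=6 [RETRY]
13. LOAD T0 → mem=8 r[T0]=8 [LOAD]
14. LOAD T1 → mem=8 r[T1]=8 [LOAD]
15. CAS T0 → mem=9 r[T0]=8 [OK]
16. CAS T1 → mem=9 r[T1]=8 [RETRY]
17. LOAD T1 → mem=9 r[T1]=9 [LOAD]
18. CAS T1 → mem=10 r[T1]=9 [OK]
Log disagrees first at step 16.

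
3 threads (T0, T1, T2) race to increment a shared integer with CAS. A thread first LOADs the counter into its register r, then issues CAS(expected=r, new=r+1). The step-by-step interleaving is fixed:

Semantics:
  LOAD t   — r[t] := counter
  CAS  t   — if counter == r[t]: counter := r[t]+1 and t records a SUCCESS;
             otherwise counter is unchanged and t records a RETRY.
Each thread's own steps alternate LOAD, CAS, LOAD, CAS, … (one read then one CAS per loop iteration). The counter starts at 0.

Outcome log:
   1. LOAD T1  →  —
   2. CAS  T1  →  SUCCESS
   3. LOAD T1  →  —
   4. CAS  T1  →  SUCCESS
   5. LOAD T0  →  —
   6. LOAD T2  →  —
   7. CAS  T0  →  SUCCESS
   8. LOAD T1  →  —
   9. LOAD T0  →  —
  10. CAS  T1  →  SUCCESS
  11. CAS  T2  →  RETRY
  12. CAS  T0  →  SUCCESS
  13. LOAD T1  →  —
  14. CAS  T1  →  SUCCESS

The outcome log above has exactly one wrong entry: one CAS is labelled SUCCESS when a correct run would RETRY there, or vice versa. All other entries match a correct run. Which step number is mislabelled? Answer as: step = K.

Correct run:
T1 LOAD — after: cnt=0, r=0 — load
T1 CAS — after: cnt=1, r=0 — ok
T1 LOAD — after: cnt=1, r=1 — load
T1 CAS — after: cnt=2, r=1 — ok
T0 LOAD — after: cnt=2, r=2 — load
T2 LOAD — after: cnt=2, r=2 — load
T0 CAS — after: cnt=3, r=2 — ok
T1 LOAD — after: cnt=3, r=3 — load
T0 LOAD — after: cnt=3, r=3 — load
T1 CAS — after: cnt=4, r=3 — ok
T2 CAS — after: cnt=4, r=2 — retry
T0 CAS — after: cnt=4, r=3 — retry
T1 LOAD — after: cnt=4, r=4 — load
T1 CAS — after: cnt=5, r=4 — ok
Flip is step 12.

step = 12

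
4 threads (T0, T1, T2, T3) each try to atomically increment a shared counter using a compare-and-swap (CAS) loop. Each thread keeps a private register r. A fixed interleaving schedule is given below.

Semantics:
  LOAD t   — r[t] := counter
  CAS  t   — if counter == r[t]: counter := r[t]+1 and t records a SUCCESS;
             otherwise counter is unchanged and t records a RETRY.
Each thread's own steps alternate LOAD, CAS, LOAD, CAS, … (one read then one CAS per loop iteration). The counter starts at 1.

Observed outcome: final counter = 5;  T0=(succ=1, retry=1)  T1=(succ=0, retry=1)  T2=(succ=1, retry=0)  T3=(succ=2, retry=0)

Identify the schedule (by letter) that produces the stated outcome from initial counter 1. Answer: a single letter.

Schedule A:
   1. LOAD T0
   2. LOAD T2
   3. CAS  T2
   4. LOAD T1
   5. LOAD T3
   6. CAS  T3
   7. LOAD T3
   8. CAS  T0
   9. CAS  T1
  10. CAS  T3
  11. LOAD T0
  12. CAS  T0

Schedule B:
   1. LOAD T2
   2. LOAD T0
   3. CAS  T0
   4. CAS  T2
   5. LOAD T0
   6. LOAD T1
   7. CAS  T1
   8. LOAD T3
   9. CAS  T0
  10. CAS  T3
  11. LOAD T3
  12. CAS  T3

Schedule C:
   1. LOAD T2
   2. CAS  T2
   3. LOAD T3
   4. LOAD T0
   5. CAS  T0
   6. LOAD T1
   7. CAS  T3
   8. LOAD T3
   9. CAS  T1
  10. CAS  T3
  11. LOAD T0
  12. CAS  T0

Simulating candidate A:
1. LOAD T0 → mem=1 r[T0]=1 [LOAD]
2. LOAD T2 → mem=1 r[T2]=1 [LOAD]
3. CAS T2 → mem=2 r[T2]=1 [OK]
4. LOAD T1 → mem=2 r[T1]=2 [LOAD]
5. LOAD T3 → mem=2 r[T3]=2 [LOAD]
6. CAS T3 → mem=3 r[T3]=2 [OK]
7. LOAD T3 → mem=3 r[T3]=3 [LOAD]
8. CAS T0 → mem=3 r[T0]=1 [RETRY]
9. CAS T1 → mem=3 r[T1]=2 [RETRY]
10. CAS T3 → mem=4 r[T3]=3 [OK]
11. LOAD T0 → mem=4 r[T0]=4 [LOAD]
12. CAS T0 → mem=5 r[T0]=4 [OK]

A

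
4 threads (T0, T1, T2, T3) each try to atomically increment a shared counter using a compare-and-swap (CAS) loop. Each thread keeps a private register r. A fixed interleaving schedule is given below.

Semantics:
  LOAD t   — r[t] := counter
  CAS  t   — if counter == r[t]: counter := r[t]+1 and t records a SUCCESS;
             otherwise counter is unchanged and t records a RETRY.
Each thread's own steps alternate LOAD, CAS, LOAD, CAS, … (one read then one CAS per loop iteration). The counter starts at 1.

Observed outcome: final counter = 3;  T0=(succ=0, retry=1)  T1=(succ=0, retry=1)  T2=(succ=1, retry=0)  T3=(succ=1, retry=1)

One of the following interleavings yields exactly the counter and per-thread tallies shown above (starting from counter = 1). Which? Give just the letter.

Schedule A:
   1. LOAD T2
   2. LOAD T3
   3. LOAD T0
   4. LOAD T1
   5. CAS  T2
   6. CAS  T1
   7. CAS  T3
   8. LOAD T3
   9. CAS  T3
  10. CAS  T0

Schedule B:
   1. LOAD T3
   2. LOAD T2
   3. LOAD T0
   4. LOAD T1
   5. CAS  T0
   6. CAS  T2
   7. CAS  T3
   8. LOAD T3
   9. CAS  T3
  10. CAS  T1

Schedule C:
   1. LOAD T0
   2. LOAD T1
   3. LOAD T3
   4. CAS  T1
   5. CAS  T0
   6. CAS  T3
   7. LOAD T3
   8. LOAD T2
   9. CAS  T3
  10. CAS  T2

Simulating candidate A:
step 1: T2 LOAD ⇒ load; ctr=1 reg=1
step 2: T3 LOAD ⇒ load; ctr=1 reg=1
step 3: T0 LOAD ⇒ load; ctr=1 reg=1
step 4: T1 LOAD ⇒ load; ctr=1 reg=1
step 5: T2 CAS ⇒ ok; ctr=2 reg=1
step 6: T1 CAS ⇒ retry; ctr=2 reg=1
step 7: T3 CAS ⇒ retry; ctr=2 reg=1
step 8: T3 LOAD ⇒ load; ctr=2 reg=2
step 9: T3 CAS ⇒ ok; ctr=3 reg=2
step 10: T0 CAS ⇒ retry; ctr=3 reg=1

A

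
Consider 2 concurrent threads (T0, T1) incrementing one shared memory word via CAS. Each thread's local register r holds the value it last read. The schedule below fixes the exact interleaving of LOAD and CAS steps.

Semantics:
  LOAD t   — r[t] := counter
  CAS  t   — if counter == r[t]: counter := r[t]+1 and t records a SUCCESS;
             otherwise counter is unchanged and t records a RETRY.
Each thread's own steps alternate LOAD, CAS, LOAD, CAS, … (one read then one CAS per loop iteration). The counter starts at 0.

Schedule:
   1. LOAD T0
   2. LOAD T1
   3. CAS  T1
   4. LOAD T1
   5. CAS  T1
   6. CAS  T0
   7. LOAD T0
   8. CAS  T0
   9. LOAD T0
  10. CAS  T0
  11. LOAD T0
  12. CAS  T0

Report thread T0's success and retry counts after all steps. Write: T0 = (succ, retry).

1. LOAD T0 → mem=0 r[T0]=0 [LOAD]
2. LOAD T1 → mem=0 r[T1]=0 [LOAD]
3. CAS T1 → mem=1 r[T1]=0 [OK]
4. LOAD T1 → mem=1 r[T1]=1 [LOAD]
5. CAS T1 → mem=2 r[T1]=1 [OK]
6. CAS T0 → mem=2 r[T0]=0 [RETRY]
7. LOAD T0 → mem=2 r[T0]=2 [LOAD]
8. CAS T0 → mem=3 r[T0]=2 [OK]
9. LOAD T0 → mem=3 r[T0]=3 [LOAD]
10. CAS T0 → mem=4 r[T0]=3 [OK]
11. LOAD T0 → mem=4 r[T0]=4 [LOAD]
12. CAS T0 → mem=5 r[T0]=4 [OK]

T0 = (3, 1)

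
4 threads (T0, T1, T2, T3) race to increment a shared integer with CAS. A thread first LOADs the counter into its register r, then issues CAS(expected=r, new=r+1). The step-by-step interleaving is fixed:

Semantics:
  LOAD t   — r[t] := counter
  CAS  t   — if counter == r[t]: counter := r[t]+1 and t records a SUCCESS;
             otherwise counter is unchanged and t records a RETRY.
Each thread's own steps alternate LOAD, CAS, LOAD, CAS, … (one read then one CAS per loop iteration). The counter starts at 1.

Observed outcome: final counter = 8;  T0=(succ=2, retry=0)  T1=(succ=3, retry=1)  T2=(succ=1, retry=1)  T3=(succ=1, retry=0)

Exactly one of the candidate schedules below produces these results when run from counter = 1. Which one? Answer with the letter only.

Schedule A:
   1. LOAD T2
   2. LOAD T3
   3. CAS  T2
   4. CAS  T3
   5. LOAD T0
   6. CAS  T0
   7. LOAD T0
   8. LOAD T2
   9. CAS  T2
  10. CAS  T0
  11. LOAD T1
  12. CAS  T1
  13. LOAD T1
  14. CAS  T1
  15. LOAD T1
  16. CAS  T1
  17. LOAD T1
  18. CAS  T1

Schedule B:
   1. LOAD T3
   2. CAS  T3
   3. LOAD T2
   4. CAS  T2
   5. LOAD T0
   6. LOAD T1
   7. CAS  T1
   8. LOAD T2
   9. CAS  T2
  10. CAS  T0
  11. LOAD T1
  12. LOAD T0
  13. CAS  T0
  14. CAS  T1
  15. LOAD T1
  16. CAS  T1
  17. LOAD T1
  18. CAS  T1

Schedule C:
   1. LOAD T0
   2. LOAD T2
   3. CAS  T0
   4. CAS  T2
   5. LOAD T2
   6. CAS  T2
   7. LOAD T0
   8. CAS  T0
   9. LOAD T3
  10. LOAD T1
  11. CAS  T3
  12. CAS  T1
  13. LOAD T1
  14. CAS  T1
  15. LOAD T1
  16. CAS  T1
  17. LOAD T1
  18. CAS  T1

Simulating candidate C:
step 1: T0 LOAD ⇒ load; ctr=1 reg=1
step 2: T2 LOAD ⇒ load; ctr=1 reg=1
step 3: T0 CAS ⇒ ok; ctr=2 reg=1
step 4: T2 CAS ⇒ retry; ctr=2 reg=1
step 5: T2 LOAD ⇒ load; ctr=2 reg=2
step 6: T2 CAS ⇒ ok; ctr=3 reg=2
step 7: T0 LOAD ⇒ load; ctr=3 reg=3
step 8: T0 CAS ⇒ ok; ctr=4 reg=3
step 9: T3 LOAD ⇒ load; ctr=4 reg=4
step 10: T1 LOAD ⇒ load; ctr=4 reg=4
step 11: T3 CAS ⇒ ok; ctr=5 reg=4
step 12: T1 CAS ⇒ retry; ctr=5 reg=4
step 13: T1 LOAD ⇒ load; ctr=5 reg=5
step 14: T1 CAS ⇒ ok; ctr=6 reg=5
step 15: T1 LOAD ⇒ load; ctr=6 reg=6
step 16: T1 CAS ⇒ ok; ctr=7 reg=6
step 17: T1 LOAD ⇒ load; ctr=7 reg=7
step 18: T1 CAS ⇒ ok; ctr=8 reg=7

C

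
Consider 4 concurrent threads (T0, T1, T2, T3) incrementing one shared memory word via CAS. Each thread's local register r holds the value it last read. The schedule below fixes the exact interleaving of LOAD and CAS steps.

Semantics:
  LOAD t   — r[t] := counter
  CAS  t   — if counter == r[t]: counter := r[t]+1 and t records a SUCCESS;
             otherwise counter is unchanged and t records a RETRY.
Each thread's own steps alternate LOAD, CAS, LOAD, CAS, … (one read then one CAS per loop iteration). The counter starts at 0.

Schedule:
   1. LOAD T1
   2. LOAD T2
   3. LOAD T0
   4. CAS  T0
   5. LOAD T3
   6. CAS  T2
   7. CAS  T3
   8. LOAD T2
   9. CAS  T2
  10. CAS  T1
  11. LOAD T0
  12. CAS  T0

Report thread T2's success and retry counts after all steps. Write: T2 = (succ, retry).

T2 = (1, 1)

1. LOAD T1 → mem=0 r[T1]=0 [LOAD]
2. LOAD T2 → mem=0 r[T2]=0 [LOAD]
3. LOAD T0 → mem=0 r[T0]=0 [LOAD]
4. CAS T0 → mem=1 r[T0]=0 [OK]
5. LOAD T3 → mem=1 r[T3]=1 [LOAD]
6. CAS T2 → mem=1 r[T2]=0 [RETRY]
7. CAS T3 → mem=2 r[T3]=1 [OK]
8. LOAD T2 → mem=2 r[T2]=2 [LOAD]
9. CAS T2 → mem=3 r[T2]=2 [OK]
10. CAS T1 → mem=3 r[T1]=0 [RETRY]
11. LOAD T0 → mem=3 r[T0]=3 [LOAD]
12. CAS T0 → mem=4 r[T0]=3 [OK]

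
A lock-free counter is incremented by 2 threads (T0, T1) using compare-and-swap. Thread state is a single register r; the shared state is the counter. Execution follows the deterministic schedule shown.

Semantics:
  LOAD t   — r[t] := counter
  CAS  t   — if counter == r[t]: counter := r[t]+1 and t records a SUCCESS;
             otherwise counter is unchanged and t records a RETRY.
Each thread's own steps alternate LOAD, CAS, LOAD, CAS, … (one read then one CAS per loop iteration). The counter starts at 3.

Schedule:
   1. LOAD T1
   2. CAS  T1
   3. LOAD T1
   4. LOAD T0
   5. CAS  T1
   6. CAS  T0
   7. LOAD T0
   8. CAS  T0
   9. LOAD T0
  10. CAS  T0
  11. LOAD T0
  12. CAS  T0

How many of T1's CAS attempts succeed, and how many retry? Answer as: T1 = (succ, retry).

1. LOAD T1 → mem=3 r[T1]=3 [LOAD]
2. CAS T1 → mem=4 r[T1]=3 [OK]
3. LOAD T1 → mem=4 r[T1]=4 [LOAD]
4. LOAD T0 → mem=4 r[T0]=4 [LOAD]
5. CAS T1 → mem=5 r[T1]=4 [OK]
6. CAS T0 → mem=5 r[T0]=4 [RETRY]
7. LOAD T0 → mem=5 r[T0]=5 [LOAD]
8. CAS T0 → mem=6 r[T0]=5 [OK]
9. LOAD T0 → mem=6 r[T0]=6 [LOAD]
10. CAS T0 → mem=7 r[T0]=6 [OK]
11. LOAD T0 → mem=7 r[T0]=7 [LOAD]
12. CAS T0 → mem=8 r[T0]=7 [OK]

T1 = (2, 0)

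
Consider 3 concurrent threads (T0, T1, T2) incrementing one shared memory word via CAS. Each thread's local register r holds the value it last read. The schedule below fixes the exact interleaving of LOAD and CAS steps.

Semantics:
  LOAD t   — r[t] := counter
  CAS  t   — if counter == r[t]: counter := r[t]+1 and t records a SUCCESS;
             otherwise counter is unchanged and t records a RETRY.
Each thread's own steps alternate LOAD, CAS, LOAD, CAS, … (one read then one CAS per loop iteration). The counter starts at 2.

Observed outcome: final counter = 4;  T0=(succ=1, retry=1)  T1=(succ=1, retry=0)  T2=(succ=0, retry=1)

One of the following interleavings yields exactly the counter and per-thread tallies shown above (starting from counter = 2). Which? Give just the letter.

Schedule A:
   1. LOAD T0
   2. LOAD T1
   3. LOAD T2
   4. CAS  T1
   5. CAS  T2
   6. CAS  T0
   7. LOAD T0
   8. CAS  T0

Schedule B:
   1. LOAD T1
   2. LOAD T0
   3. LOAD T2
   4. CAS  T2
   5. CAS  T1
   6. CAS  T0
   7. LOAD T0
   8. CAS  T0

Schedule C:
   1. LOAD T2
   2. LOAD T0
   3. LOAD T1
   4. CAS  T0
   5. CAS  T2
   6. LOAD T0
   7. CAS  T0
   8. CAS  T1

Tracing schedule A:
step 1: T0 LOAD ⇒ load; ctr=2 reg=2
step 2: T1 LOAD ⇒ load; ctr=2 reg=2
step 3: T2 LOAD ⇒ load; ctr=2 reg=2
step 4: T1 CAS ⇒ ok; ctr=3 reg=2
step 5: T2 CAS ⇒ retry; ctr=3 reg=2
step 6: T0 CAS ⇒ retry; ctr=3 reg=2
step 7: T0 LOAD ⇒ load; ctr=3 reg=3
step 8: T0 CAS ⇒ ok; ctr=4 reg=3

A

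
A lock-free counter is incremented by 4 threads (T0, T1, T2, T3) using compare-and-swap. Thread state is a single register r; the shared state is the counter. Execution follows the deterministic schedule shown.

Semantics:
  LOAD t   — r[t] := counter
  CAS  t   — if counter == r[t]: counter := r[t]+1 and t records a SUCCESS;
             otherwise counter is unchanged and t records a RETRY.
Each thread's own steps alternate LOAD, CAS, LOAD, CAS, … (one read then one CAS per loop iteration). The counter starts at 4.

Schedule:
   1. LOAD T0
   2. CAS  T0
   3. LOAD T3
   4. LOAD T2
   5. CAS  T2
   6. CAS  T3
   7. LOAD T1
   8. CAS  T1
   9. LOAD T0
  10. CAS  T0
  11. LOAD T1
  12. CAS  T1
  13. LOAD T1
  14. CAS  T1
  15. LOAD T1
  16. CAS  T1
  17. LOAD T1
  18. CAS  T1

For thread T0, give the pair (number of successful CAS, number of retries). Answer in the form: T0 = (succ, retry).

T0 = (2, 0)

1. LOAD T0 → mem=4 r[T0]=4 [LOAD]
2. CAS T0 → mem=5 r[T0]=4 [OK]
3. LOAD T3 → mem=5 r[T3]=5 [LOAD]
4. LOAD T2 → mem=5 r[T2]=5 [LOAD]
5. CAS T2 → mem=6 r[T2]=5 [OK]
6. CAS T3 → mem=6 r[T3]=5 [RETRY]
7. LOAD T1 → mem=6 r[T1]=6 [LOAD]
8. CAS T1 → mem=7 r[T1]=6 [OK]
9. LOAD T0 → mem=7 r[T0]=7 [LOAD]
10. CAS T0 → mem=8 r[T0]=7 [OK]
11. LOAD T1 → mem=8 r[T1]=8 [LOAD]
12. CAS T1 → mem=9 r[T1]=8 [OK]
13. LOAD T1 → mem=9 r[T1]=9 [LOAD]
14. CAS T1 → mem=10 r[T1]=9 [OK]
15. LOAD T1 → mem=10 r[T1]=10 [LOAD]
16. CAS T1 → mem=11 r[T1]=10 [OK]
17. LOAD T1 → mem=11 r[T1]=11 [LOAD]
18. CAS T1 → mem=12 r[T1]=11 [OK]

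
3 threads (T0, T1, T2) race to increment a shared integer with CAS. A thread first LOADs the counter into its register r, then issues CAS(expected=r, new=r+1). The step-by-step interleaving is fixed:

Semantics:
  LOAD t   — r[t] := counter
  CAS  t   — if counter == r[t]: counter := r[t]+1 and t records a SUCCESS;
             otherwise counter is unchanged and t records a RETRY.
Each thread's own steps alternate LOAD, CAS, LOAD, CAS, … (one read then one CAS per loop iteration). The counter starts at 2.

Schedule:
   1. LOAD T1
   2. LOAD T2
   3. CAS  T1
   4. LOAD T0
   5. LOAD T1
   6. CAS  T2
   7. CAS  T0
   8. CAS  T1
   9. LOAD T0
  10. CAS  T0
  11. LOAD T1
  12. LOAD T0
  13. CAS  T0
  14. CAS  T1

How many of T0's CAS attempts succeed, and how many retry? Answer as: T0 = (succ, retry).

T0 = (3, 0)

step 1: T1 LOAD ⇒ load; ctr=2 reg=2
step 2: T2 LOAD ⇒ load; ctr=2 reg=2
step 3: T1 CAS ⇒ ok; ctr=3 reg=2
step 4: T0 LOAD ⇒ load; ctr=3 reg=3
step 5: T1 LOAD ⇒ load; ctr=3 reg=3
step 6: T2 CAS ⇒ retry; ctr=3 reg=2
step 7: T0 CAS ⇒ ok; ctr=4 reg=3
step 8: T1 CAS ⇒ retry; ctr=4 reg=3
step 9: T0 LOAD ⇒ load; ctr=4 reg=4
step 10: T0 CAS ⇒ ok; ctr=5 reg=4
step 11: T1 LOAD ⇒ load; ctr=5 reg=5
step 12: T0 LOAD ⇒ load; ctr=5 reg=5
step 13: T0 CAS ⇒ ok; ctr=6 reg=5
step 14: T1 CAS ⇒ retry; ctr=6 reg=5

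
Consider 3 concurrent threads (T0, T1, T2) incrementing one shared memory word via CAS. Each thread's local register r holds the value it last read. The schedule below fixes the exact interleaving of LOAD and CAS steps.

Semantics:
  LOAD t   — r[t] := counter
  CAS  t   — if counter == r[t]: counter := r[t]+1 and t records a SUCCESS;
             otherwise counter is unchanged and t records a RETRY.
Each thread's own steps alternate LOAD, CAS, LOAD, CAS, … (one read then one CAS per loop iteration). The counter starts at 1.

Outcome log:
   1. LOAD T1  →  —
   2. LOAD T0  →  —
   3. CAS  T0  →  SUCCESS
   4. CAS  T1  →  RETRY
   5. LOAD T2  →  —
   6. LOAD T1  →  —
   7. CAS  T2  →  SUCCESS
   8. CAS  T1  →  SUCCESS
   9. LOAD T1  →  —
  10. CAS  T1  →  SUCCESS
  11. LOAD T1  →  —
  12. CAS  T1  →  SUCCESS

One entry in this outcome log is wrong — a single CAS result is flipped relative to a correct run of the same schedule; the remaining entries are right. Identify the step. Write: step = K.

Re-executing:
[1] T1.load  rd  (counter 1, T1.r 1)
[2] T0.load  rd  (counter 1, T0.r 1)
[3] T0.cas  hit  (counter 2, T0.r 1)
[4] T1.cas  miss  (counter 2, T1.r 1)
[5] T2.load  rd  (counter 2, T2.r 2)
[6] T1.load  rd  (counter 2, T1.r 2)
[7] T2.cas  hit  (counter 3, T2.r 2)
[8] T1.cas  miss  (counter 3, T1.r 2)
[9] T1.load  rd  (counter 3, T1.r 3)
[10] T1.cas  hit  (counter 4, T1.r 3)
[11] T1.load  rd  (counter 4, T1.r 4)
[12] T1.cas  hit  (counter 5, T1.r 4)
Flip is step 8.

step = 8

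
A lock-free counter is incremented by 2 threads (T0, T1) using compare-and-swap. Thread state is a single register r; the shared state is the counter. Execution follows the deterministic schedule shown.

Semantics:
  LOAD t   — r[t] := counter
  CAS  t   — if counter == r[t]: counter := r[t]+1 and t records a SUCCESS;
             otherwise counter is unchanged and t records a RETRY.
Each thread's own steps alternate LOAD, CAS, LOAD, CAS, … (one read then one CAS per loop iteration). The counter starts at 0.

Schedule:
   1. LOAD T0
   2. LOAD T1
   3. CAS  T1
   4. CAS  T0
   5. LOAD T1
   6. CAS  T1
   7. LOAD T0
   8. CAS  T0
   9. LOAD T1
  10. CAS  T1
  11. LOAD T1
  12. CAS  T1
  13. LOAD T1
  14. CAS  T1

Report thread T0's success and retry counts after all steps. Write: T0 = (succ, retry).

T0 = (1, 1)

1. LOAD T0 → mem=0 r[T0]=0 [LOAD]
2. LOAD T1 → mem=0 r[T1]=0 [LOAD]
3. CAS T1 → mem=1 r[T1]=0 [OK]
4. CAS T0 → mem=1 r[T0]=0 [RETRY]
5. LOAD T1 → mem=1 r[T1]=1 [LOAD]
6. CAS T1 → mem=2 r[T1]=1 [OK]
7. LOAD T0 → mem=2 r[T0]=2 [LOAD]
8. CAS T0 → mem=3 r[T0]=2 [OK]
9. LOAD T1 → mem=3 r[T1]=3 [LOAD]
10. CAS T1 → mem=4 r[T1]=3 [OK]
11. LOAD T1 → mem=4 r[T1]=4 [LOAD]
12. CAS T1 → mem=5 r[T1]=4 [OK]
13. LOAD T1 → mem=5 r[T1]=5 [LOAD]
14. CAS T1 → mem=6 r[T1]=5 [OK]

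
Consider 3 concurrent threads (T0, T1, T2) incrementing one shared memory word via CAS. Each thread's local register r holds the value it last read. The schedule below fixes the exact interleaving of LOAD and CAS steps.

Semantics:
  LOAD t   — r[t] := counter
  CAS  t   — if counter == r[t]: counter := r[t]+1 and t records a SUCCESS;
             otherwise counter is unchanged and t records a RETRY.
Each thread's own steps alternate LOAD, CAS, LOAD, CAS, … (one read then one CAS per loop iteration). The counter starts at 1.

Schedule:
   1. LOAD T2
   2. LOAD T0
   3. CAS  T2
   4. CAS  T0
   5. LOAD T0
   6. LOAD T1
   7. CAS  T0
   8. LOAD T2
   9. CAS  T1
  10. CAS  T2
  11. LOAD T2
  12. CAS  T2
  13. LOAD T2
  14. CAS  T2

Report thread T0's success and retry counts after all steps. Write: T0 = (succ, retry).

#1 T2 reads 1
#2 T0 reads 1
#3 T2 CAS(1→2) writes; counter now 2
#4 T0 CAS(1→2) fails; counter now 2
#5 T0 reads 2
#6 T1 reads 2
#7 T0 CAS(2→3) writes; counter now 3
#8 T2 reads 3
#9 T1 CAS(2→3) fails; counter now 3
#10 T2 CAS(3→4) writes; counter now 4
#11 T2 reads 4
#12 T2 CAS(4→5) writes; counter now 5
#13 T2 reads 5
#14 T2 CAS(5→6) writes; counter now 6

T0 = (1, 1)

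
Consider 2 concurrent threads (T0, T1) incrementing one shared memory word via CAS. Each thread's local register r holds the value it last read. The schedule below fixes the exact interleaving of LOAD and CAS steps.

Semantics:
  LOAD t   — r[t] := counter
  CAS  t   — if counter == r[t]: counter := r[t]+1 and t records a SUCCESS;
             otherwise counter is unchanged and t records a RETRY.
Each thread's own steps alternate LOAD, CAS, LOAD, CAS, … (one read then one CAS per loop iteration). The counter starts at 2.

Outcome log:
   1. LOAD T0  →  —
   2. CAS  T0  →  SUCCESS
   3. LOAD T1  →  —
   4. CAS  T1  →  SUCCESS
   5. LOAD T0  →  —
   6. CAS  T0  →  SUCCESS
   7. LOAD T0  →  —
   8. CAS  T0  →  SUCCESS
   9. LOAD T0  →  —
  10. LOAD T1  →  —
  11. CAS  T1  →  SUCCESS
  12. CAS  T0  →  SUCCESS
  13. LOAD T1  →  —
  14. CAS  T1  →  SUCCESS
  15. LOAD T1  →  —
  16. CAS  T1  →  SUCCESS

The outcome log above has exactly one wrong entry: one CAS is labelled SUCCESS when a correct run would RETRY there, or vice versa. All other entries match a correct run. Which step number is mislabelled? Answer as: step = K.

Re-executing:
T0 LOAD — after: cnt=2, r=2 — load
T0 CAS — after: cnt=3, r=2 — ok
T1 LOAD — after: cnt=3, r=3 — load
T1 CAS — after: cnt=4, r=3 — ok
T0 LOAD — after: cnt=4, r=4 — load
T0 CAS — after: cnt=5, r=4 — ok
T0 LOAD — after: cnt=5, r=5 — load
T0 CAS — after: cnt=6, r=5 — ok
T0 LOAD — after: cnt=6, r=6 — load
T1 LOAD — after: cnt=6, r=6 — load
T1 CAS — after: cnt=7, r=6 — ok
T0 CAS — after: cnt=7, r=6 — retry
T1 LOAD — after: cnt=7, r=7 — load
T1 CAS — after: cnt=8, r=7 — ok
T1 LOAD — after: cnt=8, r=8 — load
T1 CAS — after: cnt=9, r=8 — ok
Log disagrees first at step 12.

step = 12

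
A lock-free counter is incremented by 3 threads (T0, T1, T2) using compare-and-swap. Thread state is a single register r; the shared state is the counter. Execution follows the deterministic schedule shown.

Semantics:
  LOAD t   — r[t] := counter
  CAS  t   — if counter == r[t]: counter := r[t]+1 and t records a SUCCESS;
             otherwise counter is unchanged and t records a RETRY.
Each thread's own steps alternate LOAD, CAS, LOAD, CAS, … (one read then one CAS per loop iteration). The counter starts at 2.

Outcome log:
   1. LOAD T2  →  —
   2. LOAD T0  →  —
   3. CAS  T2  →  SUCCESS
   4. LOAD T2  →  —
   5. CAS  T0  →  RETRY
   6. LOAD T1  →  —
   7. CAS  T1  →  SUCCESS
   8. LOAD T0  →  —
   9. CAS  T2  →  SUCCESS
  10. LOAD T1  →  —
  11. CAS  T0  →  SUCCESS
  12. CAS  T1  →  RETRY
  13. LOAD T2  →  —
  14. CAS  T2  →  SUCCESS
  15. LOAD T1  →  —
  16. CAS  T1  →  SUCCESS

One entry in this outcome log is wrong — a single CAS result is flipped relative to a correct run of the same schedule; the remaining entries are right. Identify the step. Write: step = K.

Reference trace:
   1) LOAD T2:  M=2  r_T2=2
   2) LOAD T0:  M=2  r_T0=2
   3) CAS  T2:  M=3  r_T2=2 ✓
   4) LOAD T2:  M=3  r_T2=3
   5) CAS  T0:  M=3  r_T0=2 ✗
   6) LOAD T1:  M=3  r_T1=3
   7) CAS  T1:  M=4  r_T1=3 ✓
   8) LOAD T0:  M=4  r_T0=4
   9) CAS  T2:  M=4  r_T2=3 ✗
  10) LOAD T1:  M=4  r_T1=4
  11) CAS  T0:  M=5  r_T0=4 ✓
  12) CAS  T1:  M=5  r_T1=4 ✗
  13) LOAD T2:  M=5  r_T2=5
  14) CAS  T2:  M=6  r_T2=5 ✓
  15) LOAD T1:  M=6  r_T1=6
  16) CAS  T1:  M=7  r_T1=6 ✓
Log disagrees first at step 9.

step = 9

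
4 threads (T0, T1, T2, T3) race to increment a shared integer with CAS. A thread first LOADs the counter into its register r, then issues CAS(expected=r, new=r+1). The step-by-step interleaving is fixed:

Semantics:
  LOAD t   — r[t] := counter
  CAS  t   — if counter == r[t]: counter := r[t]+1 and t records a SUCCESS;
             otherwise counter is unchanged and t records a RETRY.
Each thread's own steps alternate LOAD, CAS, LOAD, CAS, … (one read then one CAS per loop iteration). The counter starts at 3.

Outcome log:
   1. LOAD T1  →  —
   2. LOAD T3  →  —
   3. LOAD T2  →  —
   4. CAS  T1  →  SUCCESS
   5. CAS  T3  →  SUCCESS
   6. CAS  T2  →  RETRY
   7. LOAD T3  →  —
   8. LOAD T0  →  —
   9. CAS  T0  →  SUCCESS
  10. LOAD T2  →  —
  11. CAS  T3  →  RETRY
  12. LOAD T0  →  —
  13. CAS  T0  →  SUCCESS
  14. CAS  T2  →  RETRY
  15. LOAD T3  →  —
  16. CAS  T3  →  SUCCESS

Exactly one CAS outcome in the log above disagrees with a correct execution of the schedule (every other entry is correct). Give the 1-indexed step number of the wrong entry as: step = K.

step = 5

Reference trace:
T1 LOAD — after: cnt=3, r=3 — load
T3 LOAD — after: cnt=3, r=3 — load
T2 LOAD — after: cnt=3, r=3 — load
T1 CAS — after: cnt=4, r=3 — ok
T3 CAS — after: cnt=4, r=3 — retry
T2 CAS — after: cnt=4, r=3 — retry
T3 LOAD — after: cnt=4, r=4 — load
T0 LOAD — after: cnt=4, r=4 — load
T0 CAS — after: cnt=5, r=4 — ok
T2 LOAD — after: cnt=5, r=5 — load
T3 CAS — after: cnt=5, r=4 — retry
T0 LOAD — after: cnt=5, r=5 — load
T0 CAS — after: cnt=6, r=5 — ok
T2 CAS — after: cnt=6, r=5 — retry
T3 LOAD — after: cnt=6, r=6 — load
T3 CAS — after: cnt=7, r=6 — ok
Log disagrees first at step 5.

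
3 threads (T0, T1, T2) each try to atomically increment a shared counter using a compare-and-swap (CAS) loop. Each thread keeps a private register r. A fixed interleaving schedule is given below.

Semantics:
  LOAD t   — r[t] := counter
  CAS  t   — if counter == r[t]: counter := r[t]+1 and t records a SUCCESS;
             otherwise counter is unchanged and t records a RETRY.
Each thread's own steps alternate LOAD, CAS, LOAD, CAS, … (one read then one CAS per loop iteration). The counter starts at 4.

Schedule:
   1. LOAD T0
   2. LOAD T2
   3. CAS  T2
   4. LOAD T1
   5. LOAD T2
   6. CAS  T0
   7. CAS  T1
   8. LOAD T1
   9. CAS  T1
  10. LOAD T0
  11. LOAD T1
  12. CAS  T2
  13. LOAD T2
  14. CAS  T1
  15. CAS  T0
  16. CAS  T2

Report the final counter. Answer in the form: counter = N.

#1 T0 reads 4
#2 T2 reads 4
#3 T2 CAS(4→5) writes; counter now 5
#4 T1 reads 5
#5 T2 reads 5
#6 T0 CAS(4→5) fails; counter now 5
#7 T1 CAS(5→6) writes; counter now 6
#8 T1 reads 6
#9 T1 CAS(6→7) writes; counter now 7
#10 T0 reads 7
#11 T1 reads 7
#12 T2 CAS(5→6) fails; counter now 7
#13 T2 reads 7
#14 T1 CAS(7→8) writes; counter now 8
#15 T0 CAS(7→8) fails; counter now 8
#16 T2 CAS(7→8) fails; counter now 8

counter = 8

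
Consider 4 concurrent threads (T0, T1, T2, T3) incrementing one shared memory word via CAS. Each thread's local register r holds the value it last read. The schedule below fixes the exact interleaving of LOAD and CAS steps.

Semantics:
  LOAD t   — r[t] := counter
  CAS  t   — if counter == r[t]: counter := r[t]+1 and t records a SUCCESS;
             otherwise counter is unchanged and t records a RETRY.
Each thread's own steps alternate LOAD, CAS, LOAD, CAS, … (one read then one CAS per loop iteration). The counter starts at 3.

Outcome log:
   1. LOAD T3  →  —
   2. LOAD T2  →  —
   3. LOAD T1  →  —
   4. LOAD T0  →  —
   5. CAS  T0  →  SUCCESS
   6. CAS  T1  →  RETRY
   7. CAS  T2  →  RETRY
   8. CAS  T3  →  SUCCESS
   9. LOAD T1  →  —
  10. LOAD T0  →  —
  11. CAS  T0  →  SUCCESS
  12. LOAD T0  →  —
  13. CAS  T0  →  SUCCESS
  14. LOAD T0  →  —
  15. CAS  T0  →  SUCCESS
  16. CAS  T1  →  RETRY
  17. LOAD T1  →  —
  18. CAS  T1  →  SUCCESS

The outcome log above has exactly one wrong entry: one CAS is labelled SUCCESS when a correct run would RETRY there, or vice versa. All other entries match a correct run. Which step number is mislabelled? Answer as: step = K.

Reference trace:
T3 LOAD — after: cnt=3, r=3 — load
T2 LOAD — after: cnt=3, r=3 — load
T1 LOAD — after: cnt=3, r=3 — load
T0 LOAD — after: cnt=3, r=3 — load
T0 CAS — after: cnt=4, r=3 — ok
T1 CAS — after: cnt=4, r=3 — retry
T2 CAS — after: cnt=4, r=3 — retry
T3 CAS — after: cnt=4, r=3 — retry
T1 LOAD — after: cnt=4, r=4 — load
T0 LOAD — after: cnt=4, r=4 — load
T0 CAS — after: cnt=5, r=4 — ok
T0 LOAD — after: cnt=5, r=5 — load
T0 CAS — after: cnt=6, r=5 — ok
T0 LOAD — after: cnt=6, r=6 — load
T0 CAS — after: cnt=7, r=6 — ok
T1 CAS — after: cnt=7, r=4 — retry
T1 LOAD — after: cnt=7, r=7 — load
T1 CAS — after: cnt=8, r=7 — ok
Flip is step 8.

step = 8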